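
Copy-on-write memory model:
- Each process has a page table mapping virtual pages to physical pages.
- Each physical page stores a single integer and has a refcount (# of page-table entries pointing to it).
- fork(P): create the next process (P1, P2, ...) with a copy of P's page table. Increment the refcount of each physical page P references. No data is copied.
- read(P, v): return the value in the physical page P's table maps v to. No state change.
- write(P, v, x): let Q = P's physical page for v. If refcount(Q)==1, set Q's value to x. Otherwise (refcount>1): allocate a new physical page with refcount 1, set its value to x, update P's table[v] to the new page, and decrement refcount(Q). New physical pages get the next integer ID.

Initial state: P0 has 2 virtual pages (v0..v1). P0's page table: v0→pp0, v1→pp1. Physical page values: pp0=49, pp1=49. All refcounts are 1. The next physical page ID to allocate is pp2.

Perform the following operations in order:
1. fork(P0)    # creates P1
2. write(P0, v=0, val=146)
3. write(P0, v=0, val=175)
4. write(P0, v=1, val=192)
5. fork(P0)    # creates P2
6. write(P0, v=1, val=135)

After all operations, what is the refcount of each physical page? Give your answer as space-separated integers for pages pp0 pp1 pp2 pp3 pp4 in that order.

Answer: 1 1 2 1 1

Derivation:
Op 1: fork(P0) -> P1. 2 ppages; refcounts: pp0:2 pp1:2
Op 2: write(P0, v0, 146). refcount(pp0)=2>1 -> COPY to pp2. 3 ppages; refcounts: pp0:1 pp1:2 pp2:1
Op 3: write(P0, v0, 175). refcount(pp2)=1 -> write in place. 3 ppages; refcounts: pp0:1 pp1:2 pp2:1
Op 4: write(P0, v1, 192). refcount(pp1)=2>1 -> COPY to pp3. 4 ppages; refcounts: pp0:1 pp1:1 pp2:1 pp3:1
Op 5: fork(P0) -> P2. 4 ppages; refcounts: pp0:1 pp1:1 pp2:2 pp3:2
Op 6: write(P0, v1, 135). refcount(pp3)=2>1 -> COPY to pp4. 5 ppages; refcounts: pp0:1 pp1:1 pp2:2 pp3:1 pp4:1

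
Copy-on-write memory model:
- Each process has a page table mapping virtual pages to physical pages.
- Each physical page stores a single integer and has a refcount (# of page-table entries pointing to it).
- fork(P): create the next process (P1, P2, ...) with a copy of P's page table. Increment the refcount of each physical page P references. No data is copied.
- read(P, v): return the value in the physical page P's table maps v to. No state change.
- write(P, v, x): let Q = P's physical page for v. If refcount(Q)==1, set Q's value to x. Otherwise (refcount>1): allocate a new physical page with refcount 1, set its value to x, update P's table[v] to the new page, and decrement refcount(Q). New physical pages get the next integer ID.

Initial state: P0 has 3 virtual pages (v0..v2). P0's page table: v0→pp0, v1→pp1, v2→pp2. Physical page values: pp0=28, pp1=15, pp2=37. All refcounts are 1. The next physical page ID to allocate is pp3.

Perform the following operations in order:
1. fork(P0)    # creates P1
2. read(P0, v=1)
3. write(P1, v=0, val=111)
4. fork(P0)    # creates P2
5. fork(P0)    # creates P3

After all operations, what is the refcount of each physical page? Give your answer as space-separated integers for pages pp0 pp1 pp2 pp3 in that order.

Answer: 3 4 4 1

Derivation:
Op 1: fork(P0) -> P1. 3 ppages; refcounts: pp0:2 pp1:2 pp2:2
Op 2: read(P0, v1) -> 15. No state change.
Op 3: write(P1, v0, 111). refcount(pp0)=2>1 -> COPY to pp3. 4 ppages; refcounts: pp0:1 pp1:2 pp2:2 pp3:1
Op 4: fork(P0) -> P2. 4 ppages; refcounts: pp0:2 pp1:3 pp2:3 pp3:1
Op 5: fork(P0) -> P3. 4 ppages; refcounts: pp0:3 pp1:4 pp2:4 pp3:1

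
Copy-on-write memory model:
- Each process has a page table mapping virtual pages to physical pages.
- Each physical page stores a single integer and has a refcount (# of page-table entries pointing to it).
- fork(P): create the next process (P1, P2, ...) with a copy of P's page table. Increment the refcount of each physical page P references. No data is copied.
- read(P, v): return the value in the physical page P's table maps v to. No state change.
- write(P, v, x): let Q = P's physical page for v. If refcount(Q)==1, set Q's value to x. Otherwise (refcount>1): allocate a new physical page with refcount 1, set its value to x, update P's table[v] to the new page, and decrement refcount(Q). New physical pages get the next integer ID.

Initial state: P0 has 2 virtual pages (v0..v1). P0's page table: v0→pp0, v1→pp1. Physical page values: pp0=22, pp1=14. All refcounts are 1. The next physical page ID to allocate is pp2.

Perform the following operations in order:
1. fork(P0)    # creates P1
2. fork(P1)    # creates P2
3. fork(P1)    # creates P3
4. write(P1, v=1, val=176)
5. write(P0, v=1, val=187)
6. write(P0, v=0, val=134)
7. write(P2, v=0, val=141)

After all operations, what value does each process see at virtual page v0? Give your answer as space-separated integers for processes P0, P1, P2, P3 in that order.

Op 1: fork(P0) -> P1. 2 ppages; refcounts: pp0:2 pp1:2
Op 2: fork(P1) -> P2. 2 ppages; refcounts: pp0:3 pp1:3
Op 3: fork(P1) -> P3. 2 ppages; refcounts: pp0:4 pp1:4
Op 4: write(P1, v1, 176). refcount(pp1)=4>1 -> COPY to pp2. 3 ppages; refcounts: pp0:4 pp1:3 pp2:1
Op 5: write(P0, v1, 187). refcount(pp1)=3>1 -> COPY to pp3. 4 ppages; refcounts: pp0:4 pp1:2 pp2:1 pp3:1
Op 6: write(P0, v0, 134). refcount(pp0)=4>1 -> COPY to pp4. 5 ppages; refcounts: pp0:3 pp1:2 pp2:1 pp3:1 pp4:1
Op 7: write(P2, v0, 141). refcount(pp0)=3>1 -> COPY to pp5. 6 ppages; refcounts: pp0:2 pp1:2 pp2:1 pp3:1 pp4:1 pp5:1
P0: v0 -> pp4 = 134
P1: v0 -> pp0 = 22
P2: v0 -> pp5 = 141
P3: v0 -> pp0 = 22

Answer: 134 22 141 22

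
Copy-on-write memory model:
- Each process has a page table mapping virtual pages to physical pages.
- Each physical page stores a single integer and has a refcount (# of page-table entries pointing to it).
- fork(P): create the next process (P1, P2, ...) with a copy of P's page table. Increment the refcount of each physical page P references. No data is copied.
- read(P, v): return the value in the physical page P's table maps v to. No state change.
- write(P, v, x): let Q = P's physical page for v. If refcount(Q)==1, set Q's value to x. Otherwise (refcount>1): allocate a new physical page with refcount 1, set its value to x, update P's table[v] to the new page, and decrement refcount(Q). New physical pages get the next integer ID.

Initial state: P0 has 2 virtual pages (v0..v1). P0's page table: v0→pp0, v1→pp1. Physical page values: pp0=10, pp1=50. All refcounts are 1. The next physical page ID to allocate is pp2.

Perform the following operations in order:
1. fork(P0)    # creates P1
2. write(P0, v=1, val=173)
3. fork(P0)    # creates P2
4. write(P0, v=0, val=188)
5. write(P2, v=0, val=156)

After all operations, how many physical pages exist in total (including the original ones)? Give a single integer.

Answer: 5

Derivation:
Op 1: fork(P0) -> P1. 2 ppages; refcounts: pp0:2 pp1:2
Op 2: write(P0, v1, 173). refcount(pp1)=2>1 -> COPY to pp2. 3 ppages; refcounts: pp0:2 pp1:1 pp2:1
Op 3: fork(P0) -> P2. 3 ppages; refcounts: pp0:3 pp1:1 pp2:2
Op 4: write(P0, v0, 188). refcount(pp0)=3>1 -> COPY to pp3. 4 ppages; refcounts: pp0:2 pp1:1 pp2:2 pp3:1
Op 5: write(P2, v0, 156). refcount(pp0)=2>1 -> COPY to pp4. 5 ppages; refcounts: pp0:1 pp1:1 pp2:2 pp3:1 pp4:1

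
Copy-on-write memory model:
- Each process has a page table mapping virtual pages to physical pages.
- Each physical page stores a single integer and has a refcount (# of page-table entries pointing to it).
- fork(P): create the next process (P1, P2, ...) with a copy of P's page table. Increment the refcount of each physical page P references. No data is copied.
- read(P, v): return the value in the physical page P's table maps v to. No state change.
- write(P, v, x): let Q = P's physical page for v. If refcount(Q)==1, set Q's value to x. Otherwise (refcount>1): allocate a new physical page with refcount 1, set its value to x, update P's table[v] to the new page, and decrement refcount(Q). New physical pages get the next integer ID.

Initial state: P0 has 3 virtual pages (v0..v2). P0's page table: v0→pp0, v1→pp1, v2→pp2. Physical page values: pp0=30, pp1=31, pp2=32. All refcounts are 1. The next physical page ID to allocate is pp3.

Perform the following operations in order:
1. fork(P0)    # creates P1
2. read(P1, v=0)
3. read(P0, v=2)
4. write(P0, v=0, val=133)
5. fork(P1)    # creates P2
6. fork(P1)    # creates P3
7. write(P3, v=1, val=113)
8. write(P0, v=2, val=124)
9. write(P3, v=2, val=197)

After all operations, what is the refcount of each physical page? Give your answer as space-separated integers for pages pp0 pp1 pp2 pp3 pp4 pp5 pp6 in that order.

Answer: 3 3 2 1 1 1 1

Derivation:
Op 1: fork(P0) -> P1. 3 ppages; refcounts: pp0:2 pp1:2 pp2:2
Op 2: read(P1, v0) -> 30. No state change.
Op 3: read(P0, v2) -> 32. No state change.
Op 4: write(P0, v0, 133). refcount(pp0)=2>1 -> COPY to pp3. 4 ppages; refcounts: pp0:1 pp1:2 pp2:2 pp3:1
Op 5: fork(P1) -> P2. 4 ppages; refcounts: pp0:2 pp1:3 pp2:3 pp3:1
Op 6: fork(P1) -> P3. 4 ppages; refcounts: pp0:3 pp1:4 pp2:4 pp3:1
Op 7: write(P3, v1, 113). refcount(pp1)=4>1 -> COPY to pp4. 5 ppages; refcounts: pp0:3 pp1:3 pp2:4 pp3:1 pp4:1
Op 8: write(P0, v2, 124). refcount(pp2)=4>1 -> COPY to pp5. 6 ppages; refcounts: pp0:3 pp1:3 pp2:3 pp3:1 pp4:1 pp5:1
Op 9: write(P3, v2, 197). refcount(pp2)=3>1 -> COPY to pp6. 7 ppages; refcounts: pp0:3 pp1:3 pp2:2 pp3:1 pp4:1 pp5:1 pp6:1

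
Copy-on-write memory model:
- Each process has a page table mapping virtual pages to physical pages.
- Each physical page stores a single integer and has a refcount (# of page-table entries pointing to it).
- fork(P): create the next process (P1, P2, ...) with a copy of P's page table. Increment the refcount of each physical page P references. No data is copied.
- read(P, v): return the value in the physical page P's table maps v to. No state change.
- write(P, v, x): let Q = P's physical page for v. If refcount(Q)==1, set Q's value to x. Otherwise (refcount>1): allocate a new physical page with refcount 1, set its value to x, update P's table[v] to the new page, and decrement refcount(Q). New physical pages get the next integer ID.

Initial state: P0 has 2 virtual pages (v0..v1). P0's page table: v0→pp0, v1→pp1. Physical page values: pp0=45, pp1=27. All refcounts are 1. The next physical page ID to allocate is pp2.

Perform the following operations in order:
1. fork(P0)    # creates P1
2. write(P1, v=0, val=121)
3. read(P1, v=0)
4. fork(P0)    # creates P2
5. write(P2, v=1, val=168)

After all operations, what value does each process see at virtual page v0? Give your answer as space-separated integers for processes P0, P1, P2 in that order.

Answer: 45 121 45

Derivation:
Op 1: fork(P0) -> P1. 2 ppages; refcounts: pp0:2 pp1:2
Op 2: write(P1, v0, 121). refcount(pp0)=2>1 -> COPY to pp2. 3 ppages; refcounts: pp0:1 pp1:2 pp2:1
Op 3: read(P1, v0) -> 121. No state change.
Op 4: fork(P0) -> P2. 3 ppages; refcounts: pp0:2 pp1:3 pp2:1
Op 5: write(P2, v1, 168). refcount(pp1)=3>1 -> COPY to pp3. 4 ppages; refcounts: pp0:2 pp1:2 pp2:1 pp3:1
P0: v0 -> pp0 = 45
P1: v0 -> pp2 = 121
P2: v0 -> pp0 = 45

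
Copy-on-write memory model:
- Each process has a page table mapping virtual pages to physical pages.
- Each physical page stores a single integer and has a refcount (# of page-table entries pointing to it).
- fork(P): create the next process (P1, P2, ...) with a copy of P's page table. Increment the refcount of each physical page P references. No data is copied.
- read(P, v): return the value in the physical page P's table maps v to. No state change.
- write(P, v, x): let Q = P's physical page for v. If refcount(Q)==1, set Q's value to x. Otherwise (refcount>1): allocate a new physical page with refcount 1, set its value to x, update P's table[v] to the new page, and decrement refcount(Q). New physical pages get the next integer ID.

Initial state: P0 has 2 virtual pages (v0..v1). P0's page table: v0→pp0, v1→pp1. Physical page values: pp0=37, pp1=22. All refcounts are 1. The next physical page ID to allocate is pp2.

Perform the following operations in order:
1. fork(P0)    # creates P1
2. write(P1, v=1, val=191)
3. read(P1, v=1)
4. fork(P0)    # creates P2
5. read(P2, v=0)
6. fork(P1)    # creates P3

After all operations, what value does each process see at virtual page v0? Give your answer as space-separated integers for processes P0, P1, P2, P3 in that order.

Answer: 37 37 37 37

Derivation:
Op 1: fork(P0) -> P1. 2 ppages; refcounts: pp0:2 pp1:2
Op 2: write(P1, v1, 191). refcount(pp1)=2>1 -> COPY to pp2. 3 ppages; refcounts: pp0:2 pp1:1 pp2:1
Op 3: read(P1, v1) -> 191. No state change.
Op 4: fork(P0) -> P2. 3 ppages; refcounts: pp0:3 pp1:2 pp2:1
Op 5: read(P2, v0) -> 37. No state change.
Op 6: fork(P1) -> P3. 3 ppages; refcounts: pp0:4 pp1:2 pp2:2
P0: v0 -> pp0 = 37
P1: v0 -> pp0 = 37
P2: v0 -> pp0 = 37
P3: v0 -> pp0 = 37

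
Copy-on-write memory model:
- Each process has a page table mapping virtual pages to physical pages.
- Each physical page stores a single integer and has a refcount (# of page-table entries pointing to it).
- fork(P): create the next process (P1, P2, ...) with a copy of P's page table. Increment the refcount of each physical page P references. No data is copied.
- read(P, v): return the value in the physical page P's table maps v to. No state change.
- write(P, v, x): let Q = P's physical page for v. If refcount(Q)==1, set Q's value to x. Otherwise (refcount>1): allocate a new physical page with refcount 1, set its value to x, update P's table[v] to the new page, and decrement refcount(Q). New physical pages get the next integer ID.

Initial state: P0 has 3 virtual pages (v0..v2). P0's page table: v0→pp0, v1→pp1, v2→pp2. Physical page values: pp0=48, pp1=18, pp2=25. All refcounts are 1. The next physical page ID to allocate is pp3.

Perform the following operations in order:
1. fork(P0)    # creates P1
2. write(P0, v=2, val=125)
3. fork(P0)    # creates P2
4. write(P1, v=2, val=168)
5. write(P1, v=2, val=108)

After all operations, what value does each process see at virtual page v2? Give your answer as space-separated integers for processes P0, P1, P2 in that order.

Op 1: fork(P0) -> P1. 3 ppages; refcounts: pp0:2 pp1:2 pp2:2
Op 2: write(P0, v2, 125). refcount(pp2)=2>1 -> COPY to pp3. 4 ppages; refcounts: pp0:2 pp1:2 pp2:1 pp3:1
Op 3: fork(P0) -> P2. 4 ppages; refcounts: pp0:3 pp1:3 pp2:1 pp3:2
Op 4: write(P1, v2, 168). refcount(pp2)=1 -> write in place. 4 ppages; refcounts: pp0:3 pp1:3 pp2:1 pp3:2
Op 5: write(P1, v2, 108). refcount(pp2)=1 -> write in place. 4 ppages; refcounts: pp0:3 pp1:3 pp2:1 pp3:2
P0: v2 -> pp3 = 125
P1: v2 -> pp2 = 108
P2: v2 -> pp3 = 125

Answer: 125 108 125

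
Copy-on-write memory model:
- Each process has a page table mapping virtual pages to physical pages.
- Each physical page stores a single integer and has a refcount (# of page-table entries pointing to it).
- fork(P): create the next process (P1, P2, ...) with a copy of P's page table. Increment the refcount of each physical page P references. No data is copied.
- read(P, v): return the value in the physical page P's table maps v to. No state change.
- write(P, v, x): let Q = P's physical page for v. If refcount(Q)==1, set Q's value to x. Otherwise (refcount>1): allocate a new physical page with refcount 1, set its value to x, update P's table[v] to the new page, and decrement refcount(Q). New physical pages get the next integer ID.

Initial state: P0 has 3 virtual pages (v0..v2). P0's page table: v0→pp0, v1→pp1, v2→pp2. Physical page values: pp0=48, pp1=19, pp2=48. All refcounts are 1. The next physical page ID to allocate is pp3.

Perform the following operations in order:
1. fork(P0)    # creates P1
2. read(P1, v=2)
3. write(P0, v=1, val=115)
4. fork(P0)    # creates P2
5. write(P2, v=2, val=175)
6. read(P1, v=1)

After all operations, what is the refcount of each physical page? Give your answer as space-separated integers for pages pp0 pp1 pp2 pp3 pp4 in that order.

Answer: 3 1 2 2 1

Derivation:
Op 1: fork(P0) -> P1. 3 ppages; refcounts: pp0:2 pp1:2 pp2:2
Op 2: read(P1, v2) -> 48. No state change.
Op 3: write(P0, v1, 115). refcount(pp1)=2>1 -> COPY to pp3. 4 ppages; refcounts: pp0:2 pp1:1 pp2:2 pp3:1
Op 4: fork(P0) -> P2. 4 ppages; refcounts: pp0:3 pp1:1 pp2:3 pp3:2
Op 5: write(P2, v2, 175). refcount(pp2)=3>1 -> COPY to pp4. 5 ppages; refcounts: pp0:3 pp1:1 pp2:2 pp3:2 pp4:1
Op 6: read(P1, v1) -> 19. No state change.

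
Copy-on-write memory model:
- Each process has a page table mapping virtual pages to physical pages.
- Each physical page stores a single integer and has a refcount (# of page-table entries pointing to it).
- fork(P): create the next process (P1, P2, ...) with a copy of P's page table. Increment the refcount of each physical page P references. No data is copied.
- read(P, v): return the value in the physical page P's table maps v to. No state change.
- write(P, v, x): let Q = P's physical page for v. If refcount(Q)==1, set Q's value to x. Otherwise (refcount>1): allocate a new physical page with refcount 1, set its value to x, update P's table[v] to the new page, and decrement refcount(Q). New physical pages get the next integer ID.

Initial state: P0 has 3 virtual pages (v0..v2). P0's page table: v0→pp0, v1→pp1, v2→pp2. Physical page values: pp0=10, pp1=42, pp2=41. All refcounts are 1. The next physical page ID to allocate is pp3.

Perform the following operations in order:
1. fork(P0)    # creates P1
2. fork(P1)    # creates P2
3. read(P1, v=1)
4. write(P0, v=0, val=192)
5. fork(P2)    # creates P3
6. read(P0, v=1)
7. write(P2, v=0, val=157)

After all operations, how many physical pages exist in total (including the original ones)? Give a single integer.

Op 1: fork(P0) -> P1. 3 ppages; refcounts: pp0:2 pp1:2 pp2:2
Op 2: fork(P1) -> P2. 3 ppages; refcounts: pp0:3 pp1:3 pp2:3
Op 3: read(P1, v1) -> 42. No state change.
Op 4: write(P0, v0, 192). refcount(pp0)=3>1 -> COPY to pp3. 4 ppages; refcounts: pp0:2 pp1:3 pp2:3 pp3:1
Op 5: fork(P2) -> P3. 4 ppages; refcounts: pp0:3 pp1:4 pp2:4 pp3:1
Op 6: read(P0, v1) -> 42. No state change.
Op 7: write(P2, v0, 157). refcount(pp0)=3>1 -> COPY to pp4. 5 ppages; refcounts: pp0:2 pp1:4 pp2:4 pp3:1 pp4:1

Answer: 5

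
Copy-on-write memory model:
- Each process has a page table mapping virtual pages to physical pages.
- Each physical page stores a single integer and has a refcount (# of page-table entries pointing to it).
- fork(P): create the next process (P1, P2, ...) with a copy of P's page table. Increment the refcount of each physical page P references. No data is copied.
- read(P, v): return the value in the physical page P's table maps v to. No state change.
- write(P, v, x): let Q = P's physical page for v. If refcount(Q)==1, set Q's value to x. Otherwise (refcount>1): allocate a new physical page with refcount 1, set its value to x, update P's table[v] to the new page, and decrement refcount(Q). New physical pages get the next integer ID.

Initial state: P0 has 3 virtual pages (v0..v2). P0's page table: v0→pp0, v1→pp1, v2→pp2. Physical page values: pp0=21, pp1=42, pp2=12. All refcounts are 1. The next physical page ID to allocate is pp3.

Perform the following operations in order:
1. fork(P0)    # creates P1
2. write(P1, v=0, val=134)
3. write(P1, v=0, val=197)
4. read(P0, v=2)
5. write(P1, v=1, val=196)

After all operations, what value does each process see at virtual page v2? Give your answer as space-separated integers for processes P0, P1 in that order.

Op 1: fork(P0) -> P1. 3 ppages; refcounts: pp0:2 pp1:2 pp2:2
Op 2: write(P1, v0, 134). refcount(pp0)=2>1 -> COPY to pp3. 4 ppages; refcounts: pp0:1 pp1:2 pp2:2 pp3:1
Op 3: write(P1, v0, 197). refcount(pp3)=1 -> write in place. 4 ppages; refcounts: pp0:1 pp1:2 pp2:2 pp3:1
Op 4: read(P0, v2) -> 12. No state change.
Op 5: write(P1, v1, 196). refcount(pp1)=2>1 -> COPY to pp4. 5 ppages; refcounts: pp0:1 pp1:1 pp2:2 pp3:1 pp4:1
P0: v2 -> pp2 = 12
P1: v2 -> pp2 = 12

Answer: 12 12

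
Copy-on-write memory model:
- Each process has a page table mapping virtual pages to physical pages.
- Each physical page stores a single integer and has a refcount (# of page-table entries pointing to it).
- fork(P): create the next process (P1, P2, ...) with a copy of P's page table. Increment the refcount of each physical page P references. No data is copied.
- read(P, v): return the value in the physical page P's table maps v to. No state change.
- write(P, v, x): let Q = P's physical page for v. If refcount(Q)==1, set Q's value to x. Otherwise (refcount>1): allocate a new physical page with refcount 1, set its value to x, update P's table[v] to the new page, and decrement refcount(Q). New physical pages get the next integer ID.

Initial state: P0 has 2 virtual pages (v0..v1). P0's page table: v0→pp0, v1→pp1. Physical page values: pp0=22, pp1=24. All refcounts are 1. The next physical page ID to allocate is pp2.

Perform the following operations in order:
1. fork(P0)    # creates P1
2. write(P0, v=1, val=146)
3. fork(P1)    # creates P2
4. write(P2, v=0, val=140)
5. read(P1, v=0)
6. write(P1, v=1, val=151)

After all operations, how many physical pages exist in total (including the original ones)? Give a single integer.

Answer: 5

Derivation:
Op 1: fork(P0) -> P1. 2 ppages; refcounts: pp0:2 pp1:2
Op 2: write(P0, v1, 146). refcount(pp1)=2>1 -> COPY to pp2. 3 ppages; refcounts: pp0:2 pp1:1 pp2:1
Op 3: fork(P1) -> P2. 3 ppages; refcounts: pp0:3 pp1:2 pp2:1
Op 4: write(P2, v0, 140). refcount(pp0)=3>1 -> COPY to pp3. 4 ppages; refcounts: pp0:2 pp1:2 pp2:1 pp3:1
Op 5: read(P1, v0) -> 22. No state change.
Op 6: write(P1, v1, 151). refcount(pp1)=2>1 -> COPY to pp4. 5 ppages; refcounts: pp0:2 pp1:1 pp2:1 pp3:1 pp4:1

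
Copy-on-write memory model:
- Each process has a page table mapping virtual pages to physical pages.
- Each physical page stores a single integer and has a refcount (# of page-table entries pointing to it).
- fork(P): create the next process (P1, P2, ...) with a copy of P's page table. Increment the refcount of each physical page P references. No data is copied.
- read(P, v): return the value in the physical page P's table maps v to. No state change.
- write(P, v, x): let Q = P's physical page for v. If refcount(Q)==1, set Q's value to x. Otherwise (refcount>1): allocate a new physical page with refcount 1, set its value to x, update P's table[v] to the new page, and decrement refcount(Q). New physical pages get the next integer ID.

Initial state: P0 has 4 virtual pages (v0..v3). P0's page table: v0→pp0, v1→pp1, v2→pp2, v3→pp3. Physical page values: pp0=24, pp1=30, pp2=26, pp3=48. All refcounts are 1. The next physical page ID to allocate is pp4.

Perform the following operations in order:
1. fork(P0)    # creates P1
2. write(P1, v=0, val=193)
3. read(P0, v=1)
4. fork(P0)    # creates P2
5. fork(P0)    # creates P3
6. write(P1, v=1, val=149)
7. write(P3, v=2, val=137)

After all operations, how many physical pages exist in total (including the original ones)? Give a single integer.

Op 1: fork(P0) -> P1. 4 ppages; refcounts: pp0:2 pp1:2 pp2:2 pp3:2
Op 2: write(P1, v0, 193). refcount(pp0)=2>1 -> COPY to pp4. 5 ppages; refcounts: pp0:1 pp1:2 pp2:2 pp3:2 pp4:1
Op 3: read(P0, v1) -> 30. No state change.
Op 4: fork(P0) -> P2. 5 ppages; refcounts: pp0:2 pp1:3 pp2:3 pp3:3 pp4:1
Op 5: fork(P0) -> P3. 5 ppages; refcounts: pp0:3 pp1:4 pp2:4 pp3:4 pp4:1
Op 6: write(P1, v1, 149). refcount(pp1)=4>1 -> COPY to pp5. 6 ppages; refcounts: pp0:3 pp1:3 pp2:4 pp3:4 pp4:1 pp5:1
Op 7: write(P3, v2, 137). refcount(pp2)=4>1 -> COPY to pp6. 7 ppages; refcounts: pp0:3 pp1:3 pp2:3 pp3:4 pp4:1 pp5:1 pp6:1

Answer: 7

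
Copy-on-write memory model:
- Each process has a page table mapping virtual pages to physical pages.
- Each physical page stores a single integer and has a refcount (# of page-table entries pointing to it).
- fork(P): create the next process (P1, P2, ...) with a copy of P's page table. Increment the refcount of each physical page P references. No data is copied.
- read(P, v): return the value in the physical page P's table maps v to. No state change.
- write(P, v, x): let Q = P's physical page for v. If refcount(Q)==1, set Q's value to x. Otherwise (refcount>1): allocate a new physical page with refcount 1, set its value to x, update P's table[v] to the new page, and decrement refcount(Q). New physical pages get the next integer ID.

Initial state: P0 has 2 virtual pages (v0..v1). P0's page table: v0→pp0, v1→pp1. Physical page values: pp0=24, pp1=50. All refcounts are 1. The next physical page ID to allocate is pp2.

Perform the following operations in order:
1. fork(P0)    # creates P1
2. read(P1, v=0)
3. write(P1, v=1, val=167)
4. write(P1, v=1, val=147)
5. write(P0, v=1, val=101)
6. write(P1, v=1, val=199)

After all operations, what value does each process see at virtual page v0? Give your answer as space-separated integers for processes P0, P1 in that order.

Answer: 24 24

Derivation:
Op 1: fork(P0) -> P1. 2 ppages; refcounts: pp0:2 pp1:2
Op 2: read(P1, v0) -> 24. No state change.
Op 3: write(P1, v1, 167). refcount(pp1)=2>1 -> COPY to pp2. 3 ppages; refcounts: pp0:2 pp1:1 pp2:1
Op 4: write(P1, v1, 147). refcount(pp2)=1 -> write in place. 3 ppages; refcounts: pp0:2 pp1:1 pp2:1
Op 5: write(P0, v1, 101). refcount(pp1)=1 -> write in place. 3 ppages; refcounts: pp0:2 pp1:1 pp2:1
Op 6: write(P1, v1, 199). refcount(pp2)=1 -> write in place. 3 ppages; refcounts: pp0:2 pp1:1 pp2:1
P0: v0 -> pp0 = 24
P1: v0 -> pp0 = 24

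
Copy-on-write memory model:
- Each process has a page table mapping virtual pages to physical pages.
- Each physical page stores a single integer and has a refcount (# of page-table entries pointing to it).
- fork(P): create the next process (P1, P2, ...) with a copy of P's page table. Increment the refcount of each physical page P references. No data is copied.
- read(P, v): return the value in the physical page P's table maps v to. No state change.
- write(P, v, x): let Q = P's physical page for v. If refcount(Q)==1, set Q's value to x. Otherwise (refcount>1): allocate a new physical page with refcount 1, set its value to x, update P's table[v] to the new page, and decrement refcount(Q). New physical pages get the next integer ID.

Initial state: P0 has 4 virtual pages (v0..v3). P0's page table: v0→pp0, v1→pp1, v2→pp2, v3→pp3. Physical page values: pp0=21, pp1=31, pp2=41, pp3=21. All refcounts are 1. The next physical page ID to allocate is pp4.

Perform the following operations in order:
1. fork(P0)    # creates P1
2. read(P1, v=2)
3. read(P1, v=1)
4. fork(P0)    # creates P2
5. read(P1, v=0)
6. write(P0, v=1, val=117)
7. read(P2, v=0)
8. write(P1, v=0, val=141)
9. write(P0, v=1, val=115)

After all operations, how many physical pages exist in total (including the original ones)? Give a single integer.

Answer: 6

Derivation:
Op 1: fork(P0) -> P1. 4 ppages; refcounts: pp0:2 pp1:2 pp2:2 pp3:2
Op 2: read(P1, v2) -> 41. No state change.
Op 3: read(P1, v1) -> 31. No state change.
Op 4: fork(P0) -> P2. 4 ppages; refcounts: pp0:3 pp1:3 pp2:3 pp3:3
Op 5: read(P1, v0) -> 21. No state change.
Op 6: write(P0, v1, 117). refcount(pp1)=3>1 -> COPY to pp4. 5 ppages; refcounts: pp0:3 pp1:2 pp2:3 pp3:3 pp4:1
Op 7: read(P2, v0) -> 21. No state change.
Op 8: write(P1, v0, 141). refcount(pp0)=3>1 -> COPY to pp5. 6 ppages; refcounts: pp0:2 pp1:2 pp2:3 pp3:3 pp4:1 pp5:1
Op 9: write(P0, v1, 115). refcount(pp4)=1 -> write in place. 6 ppages; refcounts: pp0:2 pp1:2 pp2:3 pp3:3 pp4:1 pp5:1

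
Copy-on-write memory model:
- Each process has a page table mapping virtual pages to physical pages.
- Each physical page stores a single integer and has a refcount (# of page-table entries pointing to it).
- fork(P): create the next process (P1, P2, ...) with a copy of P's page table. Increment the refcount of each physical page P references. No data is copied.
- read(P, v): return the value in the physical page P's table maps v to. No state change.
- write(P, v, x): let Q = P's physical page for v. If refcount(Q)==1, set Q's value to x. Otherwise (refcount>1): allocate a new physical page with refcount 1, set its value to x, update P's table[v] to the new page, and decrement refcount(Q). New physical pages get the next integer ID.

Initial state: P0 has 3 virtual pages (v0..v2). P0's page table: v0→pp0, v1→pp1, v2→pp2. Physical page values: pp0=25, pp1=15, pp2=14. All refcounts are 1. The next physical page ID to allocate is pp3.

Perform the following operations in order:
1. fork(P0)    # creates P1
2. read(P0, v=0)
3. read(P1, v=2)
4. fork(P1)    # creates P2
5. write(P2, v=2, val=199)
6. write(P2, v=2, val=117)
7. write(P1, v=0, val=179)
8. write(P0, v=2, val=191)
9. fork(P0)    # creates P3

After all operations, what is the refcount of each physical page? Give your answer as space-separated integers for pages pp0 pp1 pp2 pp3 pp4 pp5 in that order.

Answer: 3 4 1 1 1 2

Derivation:
Op 1: fork(P0) -> P1. 3 ppages; refcounts: pp0:2 pp1:2 pp2:2
Op 2: read(P0, v0) -> 25. No state change.
Op 3: read(P1, v2) -> 14. No state change.
Op 4: fork(P1) -> P2. 3 ppages; refcounts: pp0:3 pp1:3 pp2:3
Op 5: write(P2, v2, 199). refcount(pp2)=3>1 -> COPY to pp3. 4 ppages; refcounts: pp0:3 pp1:3 pp2:2 pp3:1
Op 6: write(P2, v2, 117). refcount(pp3)=1 -> write in place. 4 ppages; refcounts: pp0:3 pp1:3 pp2:2 pp3:1
Op 7: write(P1, v0, 179). refcount(pp0)=3>1 -> COPY to pp4. 5 ppages; refcounts: pp0:2 pp1:3 pp2:2 pp3:1 pp4:1
Op 8: write(P0, v2, 191). refcount(pp2)=2>1 -> COPY to pp5. 6 ppages; refcounts: pp0:2 pp1:3 pp2:1 pp3:1 pp4:1 pp5:1
Op 9: fork(P0) -> P3. 6 ppages; refcounts: pp0:3 pp1:4 pp2:1 pp3:1 pp4:1 pp5:2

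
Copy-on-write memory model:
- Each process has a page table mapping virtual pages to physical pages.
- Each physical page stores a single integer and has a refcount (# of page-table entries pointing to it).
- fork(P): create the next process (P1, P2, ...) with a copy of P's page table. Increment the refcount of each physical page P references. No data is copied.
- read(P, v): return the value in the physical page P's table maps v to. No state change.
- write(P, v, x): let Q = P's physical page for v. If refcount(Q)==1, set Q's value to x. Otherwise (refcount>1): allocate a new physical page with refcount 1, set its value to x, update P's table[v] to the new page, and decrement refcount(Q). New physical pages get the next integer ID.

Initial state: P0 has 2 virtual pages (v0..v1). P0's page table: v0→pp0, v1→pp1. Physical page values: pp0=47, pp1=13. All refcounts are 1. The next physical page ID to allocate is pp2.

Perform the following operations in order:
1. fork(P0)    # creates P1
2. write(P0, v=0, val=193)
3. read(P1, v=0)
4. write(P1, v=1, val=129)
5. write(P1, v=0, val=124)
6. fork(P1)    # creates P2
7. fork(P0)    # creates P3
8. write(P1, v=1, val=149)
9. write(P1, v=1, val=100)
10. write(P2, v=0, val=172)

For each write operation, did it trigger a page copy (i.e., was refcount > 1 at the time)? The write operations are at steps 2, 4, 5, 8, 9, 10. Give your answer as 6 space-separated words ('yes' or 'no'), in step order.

Op 1: fork(P0) -> P1. 2 ppages; refcounts: pp0:2 pp1:2
Op 2: write(P0, v0, 193). refcount(pp0)=2>1 -> COPY to pp2. 3 ppages; refcounts: pp0:1 pp1:2 pp2:1
Op 3: read(P1, v0) -> 47. No state change.
Op 4: write(P1, v1, 129). refcount(pp1)=2>1 -> COPY to pp3. 4 ppages; refcounts: pp0:1 pp1:1 pp2:1 pp3:1
Op 5: write(P1, v0, 124). refcount(pp0)=1 -> write in place. 4 ppages; refcounts: pp0:1 pp1:1 pp2:1 pp3:1
Op 6: fork(P1) -> P2. 4 ppages; refcounts: pp0:2 pp1:1 pp2:1 pp3:2
Op 7: fork(P0) -> P3. 4 ppages; refcounts: pp0:2 pp1:2 pp2:2 pp3:2
Op 8: write(P1, v1, 149). refcount(pp3)=2>1 -> COPY to pp4. 5 ppages; refcounts: pp0:2 pp1:2 pp2:2 pp3:1 pp4:1
Op 9: write(P1, v1, 100). refcount(pp4)=1 -> write in place. 5 ppages; refcounts: pp0:2 pp1:2 pp2:2 pp3:1 pp4:1
Op 10: write(P2, v0, 172). refcount(pp0)=2>1 -> COPY to pp5. 6 ppages; refcounts: pp0:1 pp1:2 pp2:2 pp3:1 pp4:1 pp5:1

yes yes no yes no yes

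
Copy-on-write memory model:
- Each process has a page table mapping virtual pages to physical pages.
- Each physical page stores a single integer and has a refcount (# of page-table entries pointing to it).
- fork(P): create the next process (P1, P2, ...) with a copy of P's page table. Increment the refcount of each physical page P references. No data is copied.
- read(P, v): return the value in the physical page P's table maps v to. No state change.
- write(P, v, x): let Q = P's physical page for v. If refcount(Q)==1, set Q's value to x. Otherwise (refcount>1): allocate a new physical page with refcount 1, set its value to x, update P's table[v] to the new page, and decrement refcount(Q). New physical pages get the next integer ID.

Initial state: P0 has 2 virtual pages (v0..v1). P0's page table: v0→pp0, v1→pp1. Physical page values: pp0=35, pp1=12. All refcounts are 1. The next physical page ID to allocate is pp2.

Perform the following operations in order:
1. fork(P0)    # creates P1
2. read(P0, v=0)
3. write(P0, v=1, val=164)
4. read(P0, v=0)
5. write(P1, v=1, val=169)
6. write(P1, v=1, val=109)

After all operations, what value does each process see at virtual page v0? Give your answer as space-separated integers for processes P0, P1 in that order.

Op 1: fork(P0) -> P1. 2 ppages; refcounts: pp0:2 pp1:2
Op 2: read(P0, v0) -> 35. No state change.
Op 3: write(P0, v1, 164). refcount(pp1)=2>1 -> COPY to pp2. 3 ppages; refcounts: pp0:2 pp1:1 pp2:1
Op 4: read(P0, v0) -> 35. No state change.
Op 5: write(P1, v1, 169). refcount(pp1)=1 -> write in place. 3 ppages; refcounts: pp0:2 pp1:1 pp2:1
Op 6: write(P1, v1, 109). refcount(pp1)=1 -> write in place. 3 ppages; refcounts: pp0:2 pp1:1 pp2:1
P0: v0 -> pp0 = 35
P1: v0 -> pp0 = 35

Answer: 35 35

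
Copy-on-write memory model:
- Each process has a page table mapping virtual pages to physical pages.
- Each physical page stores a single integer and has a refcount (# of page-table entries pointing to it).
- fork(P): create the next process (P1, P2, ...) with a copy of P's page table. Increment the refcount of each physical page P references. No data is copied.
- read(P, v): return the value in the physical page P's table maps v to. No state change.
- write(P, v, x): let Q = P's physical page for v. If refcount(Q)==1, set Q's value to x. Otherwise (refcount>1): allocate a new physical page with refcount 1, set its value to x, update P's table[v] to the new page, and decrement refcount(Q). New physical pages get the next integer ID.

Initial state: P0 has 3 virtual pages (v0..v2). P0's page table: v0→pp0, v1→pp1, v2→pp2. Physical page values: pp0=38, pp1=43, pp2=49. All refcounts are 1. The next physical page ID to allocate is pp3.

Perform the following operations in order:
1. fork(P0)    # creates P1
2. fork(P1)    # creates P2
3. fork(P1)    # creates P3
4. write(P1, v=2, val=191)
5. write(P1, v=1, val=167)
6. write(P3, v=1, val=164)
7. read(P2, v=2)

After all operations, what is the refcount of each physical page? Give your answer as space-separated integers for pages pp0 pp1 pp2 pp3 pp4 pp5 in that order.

Answer: 4 2 3 1 1 1

Derivation:
Op 1: fork(P0) -> P1. 3 ppages; refcounts: pp0:2 pp1:2 pp2:2
Op 2: fork(P1) -> P2. 3 ppages; refcounts: pp0:3 pp1:3 pp2:3
Op 3: fork(P1) -> P3. 3 ppages; refcounts: pp0:4 pp1:4 pp2:4
Op 4: write(P1, v2, 191). refcount(pp2)=4>1 -> COPY to pp3. 4 ppages; refcounts: pp0:4 pp1:4 pp2:3 pp3:1
Op 5: write(P1, v1, 167). refcount(pp1)=4>1 -> COPY to pp4. 5 ppages; refcounts: pp0:4 pp1:3 pp2:3 pp3:1 pp4:1
Op 6: write(P3, v1, 164). refcount(pp1)=3>1 -> COPY to pp5. 6 ppages; refcounts: pp0:4 pp1:2 pp2:3 pp3:1 pp4:1 pp5:1
Op 7: read(P2, v2) -> 49. No state change.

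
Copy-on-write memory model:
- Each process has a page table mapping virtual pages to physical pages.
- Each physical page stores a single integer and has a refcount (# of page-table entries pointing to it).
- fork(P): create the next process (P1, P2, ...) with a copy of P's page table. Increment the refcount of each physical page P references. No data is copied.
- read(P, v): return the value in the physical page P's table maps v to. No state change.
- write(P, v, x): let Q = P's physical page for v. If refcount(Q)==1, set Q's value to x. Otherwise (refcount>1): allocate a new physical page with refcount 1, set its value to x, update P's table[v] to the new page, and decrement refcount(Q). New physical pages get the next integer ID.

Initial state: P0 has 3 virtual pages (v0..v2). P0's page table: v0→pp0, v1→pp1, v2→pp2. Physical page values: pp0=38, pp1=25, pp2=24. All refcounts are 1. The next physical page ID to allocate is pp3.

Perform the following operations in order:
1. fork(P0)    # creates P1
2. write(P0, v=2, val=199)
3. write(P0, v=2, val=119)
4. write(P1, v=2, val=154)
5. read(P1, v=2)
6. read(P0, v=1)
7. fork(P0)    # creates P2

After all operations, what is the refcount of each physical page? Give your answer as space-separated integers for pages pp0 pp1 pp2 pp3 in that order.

Op 1: fork(P0) -> P1. 3 ppages; refcounts: pp0:2 pp1:2 pp2:2
Op 2: write(P0, v2, 199). refcount(pp2)=2>1 -> COPY to pp3. 4 ppages; refcounts: pp0:2 pp1:2 pp2:1 pp3:1
Op 3: write(P0, v2, 119). refcount(pp3)=1 -> write in place. 4 ppages; refcounts: pp0:2 pp1:2 pp2:1 pp3:1
Op 4: write(P1, v2, 154). refcount(pp2)=1 -> write in place. 4 ppages; refcounts: pp0:2 pp1:2 pp2:1 pp3:1
Op 5: read(P1, v2) -> 154. No state change.
Op 6: read(P0, v1) -> 25. No state change.
Op 7: fork(P0) -> P2. 4 ppages; refcounts: pp0:3 pp1:3 pp2:1 pp3:2

Answer: 3 3 1 2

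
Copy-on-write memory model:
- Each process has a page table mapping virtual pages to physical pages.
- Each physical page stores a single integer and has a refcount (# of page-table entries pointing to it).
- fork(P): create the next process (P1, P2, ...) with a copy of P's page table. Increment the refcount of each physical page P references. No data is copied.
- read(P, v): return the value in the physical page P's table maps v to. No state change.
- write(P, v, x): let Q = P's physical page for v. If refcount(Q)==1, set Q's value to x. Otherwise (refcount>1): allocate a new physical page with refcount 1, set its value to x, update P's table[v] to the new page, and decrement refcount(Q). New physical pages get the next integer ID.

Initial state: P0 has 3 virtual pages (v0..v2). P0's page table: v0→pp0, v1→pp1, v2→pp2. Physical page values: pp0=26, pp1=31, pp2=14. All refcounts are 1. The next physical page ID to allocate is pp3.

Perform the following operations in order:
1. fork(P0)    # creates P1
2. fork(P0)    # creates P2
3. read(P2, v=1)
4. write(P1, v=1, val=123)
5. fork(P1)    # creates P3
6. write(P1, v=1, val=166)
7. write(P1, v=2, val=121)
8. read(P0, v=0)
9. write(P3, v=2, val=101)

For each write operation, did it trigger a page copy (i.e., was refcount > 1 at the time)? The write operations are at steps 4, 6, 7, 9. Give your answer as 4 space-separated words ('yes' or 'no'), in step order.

Op 1: fork(P0) -> P1. 3 ppages; refcounts: pp0:2 pp1:2 pp2:2
Op 2: fork(P0) -> P2. 3 ppages; refcounts: pp0:3 pp1:3 pp2:3
Op 3: read(P2, v1) -> 31. No state change.
Op 4: write(P1, v1, 123). refcount(pp1)=3>1 -> COPY to pp3. 4 ppages; refcounts: pp0:3 pp1:2 pp2:3 pp3:1
Op 5: fork(P1) -> P3. 4 ppages; refcounts: pp0:4 pp1:2 pp2:4 pp3:2
Op 6: write(P1, v1, 166). refcount(pp3)=2>1 -> COPY to pp4. 5 ppages; refcounts: pp0:4 pp1:2 pp2:4 pp3:1 pp4:1
Op 7: write(P1, v2, 121). refcount(pp2)=4>1 -> COPY to pp5. 6 ppages; refcounts: pp0:4 pp1:2 pp2:3 pp3:1 pp4:1 pp5:1
Op 8: read(P0, v0) -> 26. No state change.
Op 9: write(P3, v2, 101). refcount(pp2)=3>1 -> COPY to pp6. 7 ppages; refcounts: pp0:4 pp1:2 pp2:2 pp3:1 pp4:1 pp5:1 pp6:1

yes yes yes yes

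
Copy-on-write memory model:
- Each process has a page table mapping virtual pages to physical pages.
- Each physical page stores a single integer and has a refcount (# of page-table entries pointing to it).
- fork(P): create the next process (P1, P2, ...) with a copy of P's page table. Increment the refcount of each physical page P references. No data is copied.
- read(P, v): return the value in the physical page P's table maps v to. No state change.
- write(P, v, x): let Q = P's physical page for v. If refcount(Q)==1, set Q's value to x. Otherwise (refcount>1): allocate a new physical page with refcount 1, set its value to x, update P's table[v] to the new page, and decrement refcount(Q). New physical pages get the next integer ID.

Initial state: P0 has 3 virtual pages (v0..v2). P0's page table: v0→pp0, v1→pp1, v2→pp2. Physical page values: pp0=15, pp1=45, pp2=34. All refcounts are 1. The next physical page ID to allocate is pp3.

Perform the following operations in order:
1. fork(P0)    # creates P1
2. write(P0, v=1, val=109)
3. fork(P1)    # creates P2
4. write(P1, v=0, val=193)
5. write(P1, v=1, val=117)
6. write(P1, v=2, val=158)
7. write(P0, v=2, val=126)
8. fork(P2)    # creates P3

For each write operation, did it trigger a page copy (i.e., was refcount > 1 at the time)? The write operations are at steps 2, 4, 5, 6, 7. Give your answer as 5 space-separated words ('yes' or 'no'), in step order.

Op 1: fork(P0) -> P1. 3 ppages; refcounts: pp0:2 pp1:2 pp2:2
Op 2: write(P0, v1, 109). refcount(pp1)=2>1 -> COPY to pp3. 4 ppages; refcounts: pp0:2 pp1:1 pp2:2 pp3:1
Op 3: fork(P1) -> P2. 4 ppages; refcounts: pp0:3 pp1:2 pp2:3 pp3:1
Op 4: write(P1, v0, 193). refcount(pp0)=3>1 -> COPY to pp4. 5 ppages; refcounts: pp0:2 pp1:2 pp2:3 pp3:1 pp4:1
Op 5: write(P1, v1, 117). refcount(pp1)=2>1 -> COPY to pp5. 6 ppages; refcounts: pp0:2 pp1:1 pp2:3 pp3:1 pp4:1 pp5:1
Op 6: write(P1, v2, 158). refcount(pp2)=3>1 -> COPY to pp6. 7 ppages; refcounts: pp0:2 pp1:1 pp2:2 pp3:1 pp4:1 pp5:1 pp6:1
Op 7: write(P0, v2, 126). refcount(pp2)=2>1 -> COPY to pp7. 8 ppages; refcounts: pp0:2 pp1:1 pp2:1 pp3:1 pp4:1 pp5:1 pp6:1 pp7:1
Op 8: fork(P2) -> P3. 8 ppages; refcounts: pp0:3 pp1:2 pp2:2 pp3:1 pp4:1 pp5:1 pp6:1 pp7:1

yes yes yes yes yes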